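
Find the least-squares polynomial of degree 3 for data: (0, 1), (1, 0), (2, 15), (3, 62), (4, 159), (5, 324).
58/63 + (-925/378)x + (-71/63)x² + (157/54)x³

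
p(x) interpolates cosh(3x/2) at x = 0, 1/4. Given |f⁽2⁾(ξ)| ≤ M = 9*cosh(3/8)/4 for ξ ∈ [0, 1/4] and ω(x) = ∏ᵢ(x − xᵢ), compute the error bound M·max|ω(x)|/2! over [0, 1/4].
9*cosh(3/8)/512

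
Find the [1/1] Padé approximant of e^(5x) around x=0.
(5*x/2 + 1)/(1 - 5*x/2)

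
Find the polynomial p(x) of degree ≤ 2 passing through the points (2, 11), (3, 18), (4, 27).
x**2 + 2*x + 3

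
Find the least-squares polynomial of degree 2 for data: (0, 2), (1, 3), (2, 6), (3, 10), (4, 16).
69/35 + (5/14)x + (11/14)x²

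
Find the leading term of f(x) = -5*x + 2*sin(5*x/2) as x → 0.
-125*x**3/24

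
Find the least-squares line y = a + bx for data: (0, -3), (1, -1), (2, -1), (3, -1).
a = -12/5, b = 3/5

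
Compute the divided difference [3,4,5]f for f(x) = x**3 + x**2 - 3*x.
13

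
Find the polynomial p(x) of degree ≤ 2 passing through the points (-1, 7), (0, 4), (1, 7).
3*x**2 + 4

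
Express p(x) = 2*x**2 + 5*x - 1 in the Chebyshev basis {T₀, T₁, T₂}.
(5)T₁ + T₂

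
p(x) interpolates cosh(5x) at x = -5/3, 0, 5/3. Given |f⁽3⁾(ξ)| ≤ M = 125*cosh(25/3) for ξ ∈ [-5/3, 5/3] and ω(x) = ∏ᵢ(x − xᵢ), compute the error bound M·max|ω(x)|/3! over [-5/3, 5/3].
15625*sqrt(3)*cosh(25/3)/729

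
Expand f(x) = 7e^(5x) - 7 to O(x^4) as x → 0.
35*x + 175*x**2/2 + 875*x**3/6 + O(x**4)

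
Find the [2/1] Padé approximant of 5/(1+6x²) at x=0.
5 - 30*x**2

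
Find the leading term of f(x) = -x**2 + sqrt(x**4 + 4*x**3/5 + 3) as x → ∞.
2*x/5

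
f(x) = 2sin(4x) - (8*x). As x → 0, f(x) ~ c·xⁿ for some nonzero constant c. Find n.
3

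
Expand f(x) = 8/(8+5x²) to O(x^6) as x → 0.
1 - 5*x**2/8 + 25*x**4/64 + O(x**6)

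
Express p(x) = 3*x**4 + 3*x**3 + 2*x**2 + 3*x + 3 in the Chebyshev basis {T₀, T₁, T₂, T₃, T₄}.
(41/8)T₀ + (21/4)T₁ + (5/2)T₂ + (3/4)T₃ + (3/8)T₄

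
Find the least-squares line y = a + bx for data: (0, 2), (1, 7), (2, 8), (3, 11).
a = 14/5, b = 14/5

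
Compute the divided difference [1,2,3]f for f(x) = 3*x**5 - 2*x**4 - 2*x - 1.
220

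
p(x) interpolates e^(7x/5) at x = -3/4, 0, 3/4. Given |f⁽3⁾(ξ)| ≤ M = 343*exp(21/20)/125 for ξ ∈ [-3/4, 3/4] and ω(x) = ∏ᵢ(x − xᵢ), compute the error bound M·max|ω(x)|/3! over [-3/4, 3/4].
343*sqrt(3)*exp(21/20)/8000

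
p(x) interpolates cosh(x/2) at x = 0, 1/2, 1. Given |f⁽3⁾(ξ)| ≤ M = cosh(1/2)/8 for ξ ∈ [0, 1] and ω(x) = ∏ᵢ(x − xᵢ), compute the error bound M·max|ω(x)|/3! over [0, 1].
sqrt(3)*cosh(1/2)/1728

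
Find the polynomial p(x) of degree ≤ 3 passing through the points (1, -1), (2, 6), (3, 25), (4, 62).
x**3 - 2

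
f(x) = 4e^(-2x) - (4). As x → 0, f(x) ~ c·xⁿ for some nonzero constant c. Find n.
1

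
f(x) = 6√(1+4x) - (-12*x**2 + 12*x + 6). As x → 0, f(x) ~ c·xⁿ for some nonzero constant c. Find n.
3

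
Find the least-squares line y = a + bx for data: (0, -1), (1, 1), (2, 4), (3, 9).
a = -17/10, b = 33/10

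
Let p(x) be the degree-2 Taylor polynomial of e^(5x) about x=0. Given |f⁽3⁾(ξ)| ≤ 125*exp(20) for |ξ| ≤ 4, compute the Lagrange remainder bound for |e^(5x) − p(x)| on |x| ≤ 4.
4000*exp(20)/3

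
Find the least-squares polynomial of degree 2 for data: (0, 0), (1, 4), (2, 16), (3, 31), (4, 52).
-11/35 + (177/70)x + (37/14)x²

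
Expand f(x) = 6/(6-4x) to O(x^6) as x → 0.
1 + 2*x/3 + 4*x**2/9 + 8*x**3/27 + 16*x**4/81 + 32*x**5/243 + O(x**6)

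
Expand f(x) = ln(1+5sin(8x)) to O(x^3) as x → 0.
40*x - 800*x**2 + O(x**3)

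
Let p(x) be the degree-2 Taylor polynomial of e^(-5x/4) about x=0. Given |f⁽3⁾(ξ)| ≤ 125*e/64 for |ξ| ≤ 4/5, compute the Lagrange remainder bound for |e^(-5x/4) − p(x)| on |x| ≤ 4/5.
e/6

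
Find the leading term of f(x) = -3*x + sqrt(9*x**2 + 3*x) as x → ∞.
1/2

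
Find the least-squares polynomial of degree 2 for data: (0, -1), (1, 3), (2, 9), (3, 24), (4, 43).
-22/35 + (-17/70)x + (39/14)x²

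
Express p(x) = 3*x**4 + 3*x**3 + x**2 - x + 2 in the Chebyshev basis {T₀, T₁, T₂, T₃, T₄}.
(29/8)T₀ + (5/4)T₁ + (2)T₂ + (3/4)T₃ + (3/8)T₄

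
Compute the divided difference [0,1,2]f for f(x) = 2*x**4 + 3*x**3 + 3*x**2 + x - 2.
26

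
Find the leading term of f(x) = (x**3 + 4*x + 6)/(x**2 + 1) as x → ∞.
x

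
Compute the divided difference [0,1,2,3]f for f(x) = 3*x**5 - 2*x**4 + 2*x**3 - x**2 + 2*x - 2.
65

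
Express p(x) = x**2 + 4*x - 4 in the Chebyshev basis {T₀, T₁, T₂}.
(-7/2)T₀ + (4)T₁ + (1/2)T₂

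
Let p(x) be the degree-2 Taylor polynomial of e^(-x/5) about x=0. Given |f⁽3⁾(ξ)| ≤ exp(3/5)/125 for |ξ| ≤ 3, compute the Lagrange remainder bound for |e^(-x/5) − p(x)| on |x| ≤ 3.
9*exp(3/5)/250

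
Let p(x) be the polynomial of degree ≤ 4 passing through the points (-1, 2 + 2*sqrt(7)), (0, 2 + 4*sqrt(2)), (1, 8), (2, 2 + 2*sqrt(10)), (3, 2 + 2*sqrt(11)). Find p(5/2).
-41/32 - 5*sqrt(7)/64 + 7*sqrt(2)/8 + 35*sqrt(11)/64 + 35*sqrt(10)/16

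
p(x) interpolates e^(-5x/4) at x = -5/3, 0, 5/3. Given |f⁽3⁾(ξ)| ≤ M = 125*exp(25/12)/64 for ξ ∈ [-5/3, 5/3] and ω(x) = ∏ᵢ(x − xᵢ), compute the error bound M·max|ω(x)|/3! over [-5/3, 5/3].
15625*sqrt(3)*exp(25/12)/46656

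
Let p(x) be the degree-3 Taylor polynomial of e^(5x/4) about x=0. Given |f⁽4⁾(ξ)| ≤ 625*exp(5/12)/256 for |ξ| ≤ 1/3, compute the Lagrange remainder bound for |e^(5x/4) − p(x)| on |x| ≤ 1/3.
625*exp(5/12)/497664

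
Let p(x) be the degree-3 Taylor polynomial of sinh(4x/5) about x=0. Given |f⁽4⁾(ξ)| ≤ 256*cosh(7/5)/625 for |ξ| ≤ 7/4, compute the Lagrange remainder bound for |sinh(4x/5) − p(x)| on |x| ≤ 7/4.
2401*cosh(7/5)/15000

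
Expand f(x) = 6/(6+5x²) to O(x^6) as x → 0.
1 - 5*x**2/6 + 25*x**4/36 + O(x**6)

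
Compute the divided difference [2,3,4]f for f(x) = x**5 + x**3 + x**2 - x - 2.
295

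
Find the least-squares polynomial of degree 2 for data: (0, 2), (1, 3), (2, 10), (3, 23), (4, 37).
11/7 + (-1/7)x + (16/7)x²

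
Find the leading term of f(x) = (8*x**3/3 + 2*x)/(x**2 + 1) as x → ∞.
8*x/3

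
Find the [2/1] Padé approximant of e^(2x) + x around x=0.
(7*x/3 + 1)/(1 - 2*x/3)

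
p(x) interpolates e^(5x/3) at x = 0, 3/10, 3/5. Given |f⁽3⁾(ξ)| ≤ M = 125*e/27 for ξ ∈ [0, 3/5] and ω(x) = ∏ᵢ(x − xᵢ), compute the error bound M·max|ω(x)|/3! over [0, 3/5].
sqrt(3)*e/216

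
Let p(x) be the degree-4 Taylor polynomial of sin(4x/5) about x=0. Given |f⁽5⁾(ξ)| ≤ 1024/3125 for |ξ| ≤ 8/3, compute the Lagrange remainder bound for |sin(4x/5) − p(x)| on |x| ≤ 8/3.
4194304/11390625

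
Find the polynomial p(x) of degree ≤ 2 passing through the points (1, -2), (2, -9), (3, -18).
-x**2 - 4*x + 3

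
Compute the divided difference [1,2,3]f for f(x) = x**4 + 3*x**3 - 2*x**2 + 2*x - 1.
41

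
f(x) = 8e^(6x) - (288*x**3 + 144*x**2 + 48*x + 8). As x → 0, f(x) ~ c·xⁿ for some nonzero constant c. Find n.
4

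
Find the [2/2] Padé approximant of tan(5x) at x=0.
5*x/(1 - 25*x**2/3)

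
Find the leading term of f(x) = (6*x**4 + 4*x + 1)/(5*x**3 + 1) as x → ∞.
6*x/5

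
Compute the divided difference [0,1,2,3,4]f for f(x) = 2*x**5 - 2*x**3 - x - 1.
20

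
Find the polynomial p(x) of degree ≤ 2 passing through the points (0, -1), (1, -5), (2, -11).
-x**2 - 3*x - 1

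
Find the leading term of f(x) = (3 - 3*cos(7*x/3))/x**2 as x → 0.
49/6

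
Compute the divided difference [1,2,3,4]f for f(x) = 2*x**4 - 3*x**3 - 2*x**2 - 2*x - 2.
17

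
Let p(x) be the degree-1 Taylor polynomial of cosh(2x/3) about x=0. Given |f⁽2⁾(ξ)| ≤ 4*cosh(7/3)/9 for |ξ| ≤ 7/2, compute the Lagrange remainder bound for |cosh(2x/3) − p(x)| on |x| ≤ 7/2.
49*cosh(7/3)/18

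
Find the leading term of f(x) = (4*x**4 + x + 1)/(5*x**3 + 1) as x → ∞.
4*x/5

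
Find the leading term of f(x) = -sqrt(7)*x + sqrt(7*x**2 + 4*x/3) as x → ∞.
2*sqrt(7)/21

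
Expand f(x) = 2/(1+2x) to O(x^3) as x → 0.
2 - 4*x + 8*x**2 + O(x**3)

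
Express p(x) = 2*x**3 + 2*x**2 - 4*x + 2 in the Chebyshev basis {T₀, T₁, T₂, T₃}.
(3)T₀ + (-5/2)T₁ + T₂ + (1/2)T₃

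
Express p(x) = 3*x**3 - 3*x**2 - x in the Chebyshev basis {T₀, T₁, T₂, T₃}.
(-3/2)T₀ + (5/4)T₁ + (-3/2)T₂ + (3/4)T₃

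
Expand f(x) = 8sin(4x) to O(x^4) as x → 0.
32*x - 256*x**3/3 + O(x**4)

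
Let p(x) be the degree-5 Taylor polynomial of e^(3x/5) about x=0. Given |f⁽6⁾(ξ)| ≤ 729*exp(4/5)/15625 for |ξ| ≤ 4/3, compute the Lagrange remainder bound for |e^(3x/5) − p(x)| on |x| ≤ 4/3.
256*exp(4/5)/703125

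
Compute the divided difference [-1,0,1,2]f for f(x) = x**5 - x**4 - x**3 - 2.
2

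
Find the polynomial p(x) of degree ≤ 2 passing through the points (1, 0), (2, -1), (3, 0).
x**2 - 4*x + 3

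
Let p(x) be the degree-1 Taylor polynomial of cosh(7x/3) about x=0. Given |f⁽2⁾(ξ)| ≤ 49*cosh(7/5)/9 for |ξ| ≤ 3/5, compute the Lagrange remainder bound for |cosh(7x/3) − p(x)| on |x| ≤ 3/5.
49*cosh(7/5)/50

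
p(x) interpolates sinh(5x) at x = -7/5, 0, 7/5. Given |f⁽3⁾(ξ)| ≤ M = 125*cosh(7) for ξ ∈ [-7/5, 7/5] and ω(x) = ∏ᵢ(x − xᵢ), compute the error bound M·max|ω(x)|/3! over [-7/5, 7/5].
343*sqrt(3)*cosh(7)/27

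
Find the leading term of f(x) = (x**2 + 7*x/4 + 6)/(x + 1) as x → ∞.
x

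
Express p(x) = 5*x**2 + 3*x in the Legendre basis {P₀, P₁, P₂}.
(5/3)P₀ + (3)P₁ + (10/3)P₂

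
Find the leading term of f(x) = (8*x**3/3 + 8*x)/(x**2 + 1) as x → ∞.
8*x/3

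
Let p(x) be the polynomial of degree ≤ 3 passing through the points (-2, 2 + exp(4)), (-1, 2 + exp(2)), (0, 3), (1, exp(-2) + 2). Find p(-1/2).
(-1 + (-exp(4) + 41 + 9*exp(2))*exp(2))*exp(-2)/16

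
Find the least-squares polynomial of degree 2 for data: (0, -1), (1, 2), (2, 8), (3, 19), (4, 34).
-6/7 + (29/70)x + (29/14)x²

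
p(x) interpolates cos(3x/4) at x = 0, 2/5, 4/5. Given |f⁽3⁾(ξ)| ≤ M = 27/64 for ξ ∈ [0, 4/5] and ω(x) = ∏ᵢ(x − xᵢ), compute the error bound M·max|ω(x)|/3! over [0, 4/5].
sqrt(3)/1000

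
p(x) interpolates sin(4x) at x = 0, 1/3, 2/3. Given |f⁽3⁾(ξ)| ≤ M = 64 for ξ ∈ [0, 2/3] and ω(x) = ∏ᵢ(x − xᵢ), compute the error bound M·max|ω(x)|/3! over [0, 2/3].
64*sqrt(3)/729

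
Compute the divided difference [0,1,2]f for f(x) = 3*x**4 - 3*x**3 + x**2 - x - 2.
13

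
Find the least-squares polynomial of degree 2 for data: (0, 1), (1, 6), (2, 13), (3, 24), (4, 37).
37/35 + (23/7)x + (10/7)x²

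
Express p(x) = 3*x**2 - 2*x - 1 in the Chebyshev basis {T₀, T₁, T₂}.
(1/2)T₀ + (-2)T₁ + (3/2)T₂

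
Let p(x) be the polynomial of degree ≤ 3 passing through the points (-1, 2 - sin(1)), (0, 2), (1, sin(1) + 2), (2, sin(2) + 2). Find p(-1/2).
-5*sin(1)/8 + sin(2)/16 + 2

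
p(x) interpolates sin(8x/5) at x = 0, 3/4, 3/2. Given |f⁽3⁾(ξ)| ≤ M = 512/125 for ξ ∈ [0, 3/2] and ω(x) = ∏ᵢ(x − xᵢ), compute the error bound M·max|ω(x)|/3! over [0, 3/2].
8*sqrt(3)/125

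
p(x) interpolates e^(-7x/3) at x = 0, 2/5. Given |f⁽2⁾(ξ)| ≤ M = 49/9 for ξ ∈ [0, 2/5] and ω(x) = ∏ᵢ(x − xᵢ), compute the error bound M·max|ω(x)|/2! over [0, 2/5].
49/450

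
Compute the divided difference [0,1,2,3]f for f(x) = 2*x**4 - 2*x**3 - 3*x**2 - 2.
10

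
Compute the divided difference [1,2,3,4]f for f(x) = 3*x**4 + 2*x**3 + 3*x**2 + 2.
32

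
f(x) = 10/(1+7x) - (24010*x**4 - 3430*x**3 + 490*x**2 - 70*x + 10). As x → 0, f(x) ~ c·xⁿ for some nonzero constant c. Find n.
5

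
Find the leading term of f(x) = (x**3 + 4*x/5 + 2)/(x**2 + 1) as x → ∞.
x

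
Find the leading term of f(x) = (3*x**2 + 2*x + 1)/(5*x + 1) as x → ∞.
3*x/5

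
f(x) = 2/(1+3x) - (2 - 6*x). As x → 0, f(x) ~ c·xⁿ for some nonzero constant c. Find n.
2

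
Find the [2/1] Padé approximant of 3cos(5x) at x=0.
3 - 75*x**2/2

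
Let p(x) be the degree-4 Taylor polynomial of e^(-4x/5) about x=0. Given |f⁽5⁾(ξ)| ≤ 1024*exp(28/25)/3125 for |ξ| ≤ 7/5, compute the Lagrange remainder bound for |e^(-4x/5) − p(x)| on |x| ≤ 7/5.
2151296*exp(28/25)/146484375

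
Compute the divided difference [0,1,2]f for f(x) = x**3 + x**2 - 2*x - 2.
4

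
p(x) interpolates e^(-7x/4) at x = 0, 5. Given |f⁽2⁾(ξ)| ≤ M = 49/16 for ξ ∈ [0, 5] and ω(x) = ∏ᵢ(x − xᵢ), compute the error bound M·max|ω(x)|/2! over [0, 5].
1225/128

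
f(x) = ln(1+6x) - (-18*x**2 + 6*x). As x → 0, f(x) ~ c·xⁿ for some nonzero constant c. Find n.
3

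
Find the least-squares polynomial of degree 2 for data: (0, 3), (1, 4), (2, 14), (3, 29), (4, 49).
89/35 + (-41/70)x + (43/14)x²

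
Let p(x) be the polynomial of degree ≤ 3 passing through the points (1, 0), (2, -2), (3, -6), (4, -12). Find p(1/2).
1/4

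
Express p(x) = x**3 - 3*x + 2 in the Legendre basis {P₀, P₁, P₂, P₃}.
(2)P₀ + (-12/5)P₁ + (2/5)P₃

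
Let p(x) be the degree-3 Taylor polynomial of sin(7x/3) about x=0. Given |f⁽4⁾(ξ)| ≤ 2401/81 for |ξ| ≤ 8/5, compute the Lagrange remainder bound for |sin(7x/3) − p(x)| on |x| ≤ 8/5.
1229312/151875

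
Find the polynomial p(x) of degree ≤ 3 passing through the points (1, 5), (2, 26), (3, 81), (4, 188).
3*x**3 - x**2 + 3*x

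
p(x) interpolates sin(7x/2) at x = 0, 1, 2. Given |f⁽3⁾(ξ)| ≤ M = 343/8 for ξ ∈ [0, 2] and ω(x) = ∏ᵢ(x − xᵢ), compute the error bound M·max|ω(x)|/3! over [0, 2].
343*sqrt(3)/216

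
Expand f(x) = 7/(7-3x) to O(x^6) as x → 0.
1 + 3*x/7 + 9*x**2/49 + 27*x**3/343 + 81*x**4/2401 + 243*x**5/16807 + O(x**6)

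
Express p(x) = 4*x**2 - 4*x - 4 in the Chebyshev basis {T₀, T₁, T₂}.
(-2)T₀ + (-4)T₁ + (2)T₂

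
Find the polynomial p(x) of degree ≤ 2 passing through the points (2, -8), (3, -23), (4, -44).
4 - 3*x**2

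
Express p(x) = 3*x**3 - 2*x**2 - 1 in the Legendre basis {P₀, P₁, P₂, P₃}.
(-5/3)P₀ + (9/5)P₁ + (-4/3)P₂ + (6/5)P₃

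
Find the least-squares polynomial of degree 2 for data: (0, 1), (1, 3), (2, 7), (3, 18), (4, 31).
8/7 + (-11/14)x + (29/14)x²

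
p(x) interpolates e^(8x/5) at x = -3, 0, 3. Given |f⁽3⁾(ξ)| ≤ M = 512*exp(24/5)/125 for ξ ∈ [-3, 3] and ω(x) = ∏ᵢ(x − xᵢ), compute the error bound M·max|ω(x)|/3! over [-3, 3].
512*sqrt(3)*exp(24/5)/125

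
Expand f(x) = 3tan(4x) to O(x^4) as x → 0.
12*x + 64*x**3 + O(x**4)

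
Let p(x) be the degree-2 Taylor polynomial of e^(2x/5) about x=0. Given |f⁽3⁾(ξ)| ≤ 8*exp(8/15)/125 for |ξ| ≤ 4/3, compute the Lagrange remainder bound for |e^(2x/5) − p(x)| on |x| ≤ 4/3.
256*exp(8/15)/10125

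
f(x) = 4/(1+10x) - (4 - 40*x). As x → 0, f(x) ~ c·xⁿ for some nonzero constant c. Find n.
2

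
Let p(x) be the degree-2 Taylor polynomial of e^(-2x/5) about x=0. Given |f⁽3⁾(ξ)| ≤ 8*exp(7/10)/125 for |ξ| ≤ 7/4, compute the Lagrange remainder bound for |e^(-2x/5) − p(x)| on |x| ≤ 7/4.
343*exp(7/10)/6000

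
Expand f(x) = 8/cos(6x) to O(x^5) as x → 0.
8 + 144*x**2 + 2160*x**4 + O(x**5)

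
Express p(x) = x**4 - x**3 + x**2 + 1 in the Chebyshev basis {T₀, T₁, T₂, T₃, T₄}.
(15/8)T₀ + (-3/4)T₁ + T₂ + (-1/4)T₃ + (1/8)T₄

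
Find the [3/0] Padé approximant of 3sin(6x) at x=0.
-108*x**3 + 18*x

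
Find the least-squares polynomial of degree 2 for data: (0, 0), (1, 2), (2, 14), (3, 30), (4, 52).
-18/35 + (22/35)x + (22/7)x²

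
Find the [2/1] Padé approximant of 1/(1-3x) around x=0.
1/(1 - 3*x)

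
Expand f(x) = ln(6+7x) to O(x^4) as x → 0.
log(6) + 7*x/6 - 49*x**2/72 + 343*x**3/648 + O(x**4)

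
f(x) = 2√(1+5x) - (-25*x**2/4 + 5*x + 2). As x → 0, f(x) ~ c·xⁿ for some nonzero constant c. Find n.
3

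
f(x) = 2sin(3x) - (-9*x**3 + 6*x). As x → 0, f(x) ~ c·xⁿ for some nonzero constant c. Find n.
5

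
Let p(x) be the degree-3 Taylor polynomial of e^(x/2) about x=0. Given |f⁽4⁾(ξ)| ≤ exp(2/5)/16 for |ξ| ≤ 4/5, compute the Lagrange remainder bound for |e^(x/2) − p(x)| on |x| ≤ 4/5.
2*exp(2/5)/1875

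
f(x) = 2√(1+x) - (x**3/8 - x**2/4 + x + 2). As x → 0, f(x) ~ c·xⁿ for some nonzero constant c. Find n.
4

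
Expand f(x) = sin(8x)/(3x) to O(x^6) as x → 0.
8/3 - 256*x**2/9 + 4096*x**4/45 + O(x**6)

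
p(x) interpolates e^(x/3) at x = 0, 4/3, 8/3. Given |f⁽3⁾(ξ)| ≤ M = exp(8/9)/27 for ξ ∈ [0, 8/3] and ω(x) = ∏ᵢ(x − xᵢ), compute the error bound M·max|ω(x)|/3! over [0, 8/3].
64*sqrt(3)*exp(8/9)/19683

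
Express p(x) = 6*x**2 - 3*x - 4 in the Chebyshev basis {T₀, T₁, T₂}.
-T₀ + (-3)T₁ + (3)T₂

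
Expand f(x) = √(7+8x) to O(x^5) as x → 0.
sqrt(7) + 4*sqrt(7)*x/7 - 8*sqrt(7)*x**2/49 + 32*sqrt(7)*x**3/343 - 160*sqrt(7)*x**4/2401 + O(x**5)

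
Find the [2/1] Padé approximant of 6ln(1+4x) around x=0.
8*x*(2*x + 3)/(8*x/3 + 1)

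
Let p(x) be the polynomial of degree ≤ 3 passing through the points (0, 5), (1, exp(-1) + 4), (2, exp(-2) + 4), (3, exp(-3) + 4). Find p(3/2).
(-1 + 9*e + 9*exp(2) + 63*exp(3))*exp(-3)/16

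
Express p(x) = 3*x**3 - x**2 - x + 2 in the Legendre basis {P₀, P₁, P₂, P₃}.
(5/3)P₀ + (4/5)P₁ + (-2/3)P₂ + (6/5)P₃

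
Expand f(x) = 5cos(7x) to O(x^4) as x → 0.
5 - 245*x**2/2 + O(x**4)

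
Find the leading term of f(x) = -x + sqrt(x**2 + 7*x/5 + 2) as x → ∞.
7/10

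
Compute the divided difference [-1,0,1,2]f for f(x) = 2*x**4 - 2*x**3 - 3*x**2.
2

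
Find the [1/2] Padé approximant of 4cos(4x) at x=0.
4/(8*x**2 + 1)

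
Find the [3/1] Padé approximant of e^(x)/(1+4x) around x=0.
(1271*x**3/7176 + 595*x**2/1196 + 1197*x/1196 + 1)/(4785*x/1196 + 1)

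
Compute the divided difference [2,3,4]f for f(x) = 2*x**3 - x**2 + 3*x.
17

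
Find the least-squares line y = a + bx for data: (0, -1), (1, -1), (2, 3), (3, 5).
a = -9/5, b = 11/5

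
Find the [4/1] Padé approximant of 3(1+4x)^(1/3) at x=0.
(256*x**4/81 - 512*x**3/135 + 32*x**2/5 + 64*x/5 + 3)/(44*x/15 + 1)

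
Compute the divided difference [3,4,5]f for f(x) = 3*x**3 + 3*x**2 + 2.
39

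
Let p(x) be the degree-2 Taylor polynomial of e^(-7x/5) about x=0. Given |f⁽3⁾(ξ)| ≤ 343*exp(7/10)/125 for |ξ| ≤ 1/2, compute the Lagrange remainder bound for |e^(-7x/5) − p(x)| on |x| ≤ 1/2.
343*exp(7/10)/6000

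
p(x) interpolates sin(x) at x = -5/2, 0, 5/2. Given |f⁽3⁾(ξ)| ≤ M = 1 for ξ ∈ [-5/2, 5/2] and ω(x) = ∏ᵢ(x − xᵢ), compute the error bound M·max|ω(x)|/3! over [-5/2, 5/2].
125*sqrt(3)/216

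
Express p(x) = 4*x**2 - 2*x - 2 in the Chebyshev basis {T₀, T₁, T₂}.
(-2)T₁ + (2)T₂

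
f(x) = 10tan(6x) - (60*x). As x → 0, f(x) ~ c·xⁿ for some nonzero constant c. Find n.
3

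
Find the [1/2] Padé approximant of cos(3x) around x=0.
1/(9*x**2/2 + 1)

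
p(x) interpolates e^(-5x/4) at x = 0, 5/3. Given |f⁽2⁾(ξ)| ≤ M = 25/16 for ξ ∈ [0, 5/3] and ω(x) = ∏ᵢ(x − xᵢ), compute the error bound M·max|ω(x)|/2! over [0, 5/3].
625/1152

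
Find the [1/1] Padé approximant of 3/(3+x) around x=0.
1/(x/3 + 1)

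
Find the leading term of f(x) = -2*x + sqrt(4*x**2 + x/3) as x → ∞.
1/12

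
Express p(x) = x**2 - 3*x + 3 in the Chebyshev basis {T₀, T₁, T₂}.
(7/2)T₀ + (-3)T₁ + (1/2)T₂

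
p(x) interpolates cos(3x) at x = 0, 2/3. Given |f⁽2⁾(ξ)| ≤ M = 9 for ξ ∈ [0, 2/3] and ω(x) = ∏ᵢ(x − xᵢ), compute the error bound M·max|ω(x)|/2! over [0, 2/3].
1/2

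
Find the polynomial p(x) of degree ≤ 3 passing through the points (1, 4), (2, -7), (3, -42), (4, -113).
-2*x**3 + 3*x + 3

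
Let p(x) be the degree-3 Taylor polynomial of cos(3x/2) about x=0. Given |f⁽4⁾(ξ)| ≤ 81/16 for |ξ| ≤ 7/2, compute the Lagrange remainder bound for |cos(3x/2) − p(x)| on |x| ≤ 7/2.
64827/2048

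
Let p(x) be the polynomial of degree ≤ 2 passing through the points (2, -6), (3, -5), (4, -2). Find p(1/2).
-15/4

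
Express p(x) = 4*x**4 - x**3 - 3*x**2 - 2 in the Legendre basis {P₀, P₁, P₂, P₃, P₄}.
(-11/5)P₀ + (-3/5)P₁ + (2/7)P₂ + (-2/5)P₃ + (32/35)P₄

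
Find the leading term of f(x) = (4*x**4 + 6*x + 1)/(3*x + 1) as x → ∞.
4*x**3/3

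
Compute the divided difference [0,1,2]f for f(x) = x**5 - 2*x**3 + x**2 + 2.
10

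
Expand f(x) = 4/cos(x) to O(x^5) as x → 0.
4 + 2*x**2 + 5*x**4/6 + O(x**5)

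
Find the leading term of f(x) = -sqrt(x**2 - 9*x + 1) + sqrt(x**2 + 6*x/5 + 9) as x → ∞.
51/10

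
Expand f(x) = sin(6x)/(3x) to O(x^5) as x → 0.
2 - 12*x**2 + 108*x**4/5 + O(x**5)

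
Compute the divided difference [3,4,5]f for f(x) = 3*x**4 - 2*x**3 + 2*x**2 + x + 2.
269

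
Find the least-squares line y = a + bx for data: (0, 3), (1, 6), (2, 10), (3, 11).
a = 33/10, b = 14/5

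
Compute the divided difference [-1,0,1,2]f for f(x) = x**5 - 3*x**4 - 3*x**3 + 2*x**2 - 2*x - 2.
-4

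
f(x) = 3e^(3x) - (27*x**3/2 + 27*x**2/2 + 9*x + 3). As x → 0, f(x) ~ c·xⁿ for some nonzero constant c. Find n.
4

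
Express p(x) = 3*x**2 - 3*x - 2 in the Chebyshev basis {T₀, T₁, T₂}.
(-1/2)T₀ + (-3)T₁ + (3/2)T₂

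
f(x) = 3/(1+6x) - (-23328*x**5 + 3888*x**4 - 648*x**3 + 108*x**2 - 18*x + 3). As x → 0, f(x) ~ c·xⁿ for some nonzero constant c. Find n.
6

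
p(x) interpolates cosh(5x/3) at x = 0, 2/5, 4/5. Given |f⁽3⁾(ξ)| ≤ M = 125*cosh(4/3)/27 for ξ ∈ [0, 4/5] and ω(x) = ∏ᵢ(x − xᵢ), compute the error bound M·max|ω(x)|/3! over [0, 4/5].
8*sqrt(3)*cosh(4/3)/729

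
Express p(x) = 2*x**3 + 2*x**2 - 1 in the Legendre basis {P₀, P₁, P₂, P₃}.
(-1/3)P₀ + (6/5)P₁ + (4/3)P₂ + (4/5)P₃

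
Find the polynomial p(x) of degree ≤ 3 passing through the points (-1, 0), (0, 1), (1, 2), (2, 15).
2*x**3 - x + 1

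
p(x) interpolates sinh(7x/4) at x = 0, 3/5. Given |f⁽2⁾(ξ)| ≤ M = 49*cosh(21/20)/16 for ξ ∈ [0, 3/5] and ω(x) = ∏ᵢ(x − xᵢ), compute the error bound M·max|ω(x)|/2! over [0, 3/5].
441*cosh(21/20)/3200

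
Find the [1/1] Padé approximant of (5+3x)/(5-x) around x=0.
(3*x/5 + 1)/(1 - x/5)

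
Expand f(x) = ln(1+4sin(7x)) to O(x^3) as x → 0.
28*x - 392*x**2 + O(x**3)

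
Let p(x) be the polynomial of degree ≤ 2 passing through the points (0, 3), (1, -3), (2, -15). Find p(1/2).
3/4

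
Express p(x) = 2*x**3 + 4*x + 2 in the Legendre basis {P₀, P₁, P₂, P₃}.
(2)P₀ + (26/5)P₁ + (4/5)P₃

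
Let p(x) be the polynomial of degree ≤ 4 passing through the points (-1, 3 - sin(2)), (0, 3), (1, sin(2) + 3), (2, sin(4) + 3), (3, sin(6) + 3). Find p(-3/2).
35*sin(6)/128 + 63*sin(2)/128 - 45*sin(4)/32 + 3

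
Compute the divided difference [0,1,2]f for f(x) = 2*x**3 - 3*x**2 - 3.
3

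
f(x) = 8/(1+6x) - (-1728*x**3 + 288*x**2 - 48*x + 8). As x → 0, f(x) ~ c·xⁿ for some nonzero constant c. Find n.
4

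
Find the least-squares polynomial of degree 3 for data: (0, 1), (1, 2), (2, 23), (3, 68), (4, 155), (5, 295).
2/3 + (-13/9)x + (23/12)x² + (73/36)x³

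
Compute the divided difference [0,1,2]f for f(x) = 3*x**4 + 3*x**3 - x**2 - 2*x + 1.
29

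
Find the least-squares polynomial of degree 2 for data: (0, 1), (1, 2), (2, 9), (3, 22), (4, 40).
32/35 + (-57/35)x + (20/7)x²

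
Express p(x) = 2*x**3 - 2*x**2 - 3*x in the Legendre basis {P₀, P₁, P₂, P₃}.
(-2/3)P₀ + (-9/5)P₁ + (-4/3)P₂ + (4/5)P₃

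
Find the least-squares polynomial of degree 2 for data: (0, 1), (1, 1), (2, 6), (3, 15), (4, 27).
4/5 + (-7/5)x + (2)x²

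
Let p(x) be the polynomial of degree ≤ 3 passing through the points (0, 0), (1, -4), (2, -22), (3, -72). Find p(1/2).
-11/8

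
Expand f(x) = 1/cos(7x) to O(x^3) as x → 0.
1 + 49*x**2/2 + O(x**3)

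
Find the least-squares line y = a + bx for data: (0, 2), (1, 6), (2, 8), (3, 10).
a = 13/5, b = 13/5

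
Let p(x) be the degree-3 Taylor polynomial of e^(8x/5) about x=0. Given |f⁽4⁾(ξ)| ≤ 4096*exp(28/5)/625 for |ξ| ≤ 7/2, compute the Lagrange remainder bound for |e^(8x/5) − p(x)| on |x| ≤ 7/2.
76832*exp(28/5)/1875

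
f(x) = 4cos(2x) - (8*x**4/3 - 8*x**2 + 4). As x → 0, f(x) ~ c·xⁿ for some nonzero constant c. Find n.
6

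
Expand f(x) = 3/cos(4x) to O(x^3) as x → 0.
3 + 24*x**2 + O(x**3)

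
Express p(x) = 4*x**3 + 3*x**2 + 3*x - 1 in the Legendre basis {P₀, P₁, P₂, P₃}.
(27/5)P₁ + (2)P₂ + (8/5)P₃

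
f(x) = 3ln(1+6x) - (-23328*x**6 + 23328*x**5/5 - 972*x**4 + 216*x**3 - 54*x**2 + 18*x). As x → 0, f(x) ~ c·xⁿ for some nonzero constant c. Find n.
7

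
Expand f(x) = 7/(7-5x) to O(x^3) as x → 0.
1 + 5*x/7 + 25*x**2/49 + O(x**3)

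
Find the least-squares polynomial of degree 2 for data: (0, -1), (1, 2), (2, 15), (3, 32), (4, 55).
-53/35 + (57/35)x + (22/7)x²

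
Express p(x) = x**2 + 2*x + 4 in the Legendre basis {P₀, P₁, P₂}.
(13/3)P₀ + (2)P₁ + (2/3)P₂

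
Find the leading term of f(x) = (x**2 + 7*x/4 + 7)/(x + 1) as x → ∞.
x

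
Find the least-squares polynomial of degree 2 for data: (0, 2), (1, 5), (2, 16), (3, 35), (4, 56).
52/35 + (43/35)x + (22/7)x²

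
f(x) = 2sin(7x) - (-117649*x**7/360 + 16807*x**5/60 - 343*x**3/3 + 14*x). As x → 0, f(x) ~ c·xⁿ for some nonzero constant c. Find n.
9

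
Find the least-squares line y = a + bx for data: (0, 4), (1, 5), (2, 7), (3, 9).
a = 37/10, b = 17/10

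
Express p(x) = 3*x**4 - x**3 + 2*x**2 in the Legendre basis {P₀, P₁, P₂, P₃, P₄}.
(19/15)P₀ + (-3/5)P₁ + (64/21)P₂ + (-2/5)P₃ + (24/35)P₄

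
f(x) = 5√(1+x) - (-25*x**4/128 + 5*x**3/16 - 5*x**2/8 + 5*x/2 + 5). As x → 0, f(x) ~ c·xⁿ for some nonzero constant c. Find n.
5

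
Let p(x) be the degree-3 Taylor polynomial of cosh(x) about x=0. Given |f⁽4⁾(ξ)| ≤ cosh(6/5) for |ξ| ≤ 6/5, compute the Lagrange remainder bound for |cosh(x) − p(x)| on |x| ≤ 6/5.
54*cosh(6/5)/625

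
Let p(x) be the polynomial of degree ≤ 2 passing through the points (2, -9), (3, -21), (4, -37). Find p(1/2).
3/2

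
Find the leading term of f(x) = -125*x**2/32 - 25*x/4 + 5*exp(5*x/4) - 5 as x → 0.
625*x**3/384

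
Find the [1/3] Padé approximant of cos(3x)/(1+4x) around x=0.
(1 - 15*x/16)/(441*x**3/32 + 3*x**2/4 + 49*x/16 + 1)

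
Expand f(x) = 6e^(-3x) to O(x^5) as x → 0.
6 - 18*x + 27*x**2 - 27*x**3 + 81*x**4/4 + O(x**5)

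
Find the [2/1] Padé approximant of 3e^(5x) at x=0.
(25*x**2/2 + 10*x + 3)/(1 - 5*x/3)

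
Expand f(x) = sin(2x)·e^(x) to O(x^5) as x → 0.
2*x + 2*x**2 - x**3/3 - x**4 + O(x**5)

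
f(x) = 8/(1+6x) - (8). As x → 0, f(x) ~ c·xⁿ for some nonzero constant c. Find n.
1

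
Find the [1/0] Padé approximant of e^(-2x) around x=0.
1 - 2*x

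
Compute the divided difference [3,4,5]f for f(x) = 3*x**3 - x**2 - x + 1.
35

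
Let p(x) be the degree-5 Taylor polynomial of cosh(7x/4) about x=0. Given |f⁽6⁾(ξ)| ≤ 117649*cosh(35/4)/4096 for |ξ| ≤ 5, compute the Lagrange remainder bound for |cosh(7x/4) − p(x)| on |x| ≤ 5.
367653125*cosh(35/4)/589824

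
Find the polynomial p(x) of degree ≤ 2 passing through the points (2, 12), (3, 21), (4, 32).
x**2 + 4*x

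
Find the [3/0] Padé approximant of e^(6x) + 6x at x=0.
36*x**3 + 18*x**2 + 12*x + 1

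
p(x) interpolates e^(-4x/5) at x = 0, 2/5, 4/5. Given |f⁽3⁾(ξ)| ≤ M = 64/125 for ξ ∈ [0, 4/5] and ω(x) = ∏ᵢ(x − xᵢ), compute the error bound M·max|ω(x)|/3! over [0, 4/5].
512*sqrt(3)/421875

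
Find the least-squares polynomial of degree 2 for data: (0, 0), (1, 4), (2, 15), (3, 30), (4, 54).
3/35 + (29/35)x + (22/7)x²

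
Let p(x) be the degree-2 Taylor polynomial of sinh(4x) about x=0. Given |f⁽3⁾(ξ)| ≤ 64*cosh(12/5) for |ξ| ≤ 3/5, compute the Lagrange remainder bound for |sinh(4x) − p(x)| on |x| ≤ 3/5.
288*cosh(12/5)/125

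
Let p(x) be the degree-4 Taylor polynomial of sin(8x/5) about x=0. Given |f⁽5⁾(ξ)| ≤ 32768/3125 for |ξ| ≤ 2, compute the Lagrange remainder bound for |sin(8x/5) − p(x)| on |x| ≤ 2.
131072/46875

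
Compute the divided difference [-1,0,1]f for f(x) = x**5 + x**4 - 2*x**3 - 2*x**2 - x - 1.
-1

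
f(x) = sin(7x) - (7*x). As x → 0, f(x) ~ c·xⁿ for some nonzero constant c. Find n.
3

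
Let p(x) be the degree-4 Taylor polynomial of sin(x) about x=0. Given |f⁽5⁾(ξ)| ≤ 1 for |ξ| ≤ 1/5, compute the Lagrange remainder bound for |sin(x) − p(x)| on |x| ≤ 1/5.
1/375000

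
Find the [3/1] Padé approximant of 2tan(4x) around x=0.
128*x**3/3 + 8*x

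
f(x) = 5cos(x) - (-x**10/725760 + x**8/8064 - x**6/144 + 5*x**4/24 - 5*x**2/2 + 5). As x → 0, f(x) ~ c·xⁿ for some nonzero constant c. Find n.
12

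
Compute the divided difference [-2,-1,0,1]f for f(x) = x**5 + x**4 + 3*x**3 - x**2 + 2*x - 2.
6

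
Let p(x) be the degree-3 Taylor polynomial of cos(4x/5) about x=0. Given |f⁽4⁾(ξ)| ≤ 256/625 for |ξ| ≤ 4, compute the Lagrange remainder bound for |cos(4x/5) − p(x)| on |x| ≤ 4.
8192/1875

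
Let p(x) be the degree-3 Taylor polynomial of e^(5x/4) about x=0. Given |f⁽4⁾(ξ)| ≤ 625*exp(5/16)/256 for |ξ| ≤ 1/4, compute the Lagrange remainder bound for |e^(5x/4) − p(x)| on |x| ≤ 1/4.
625*exp(5/16)/1572864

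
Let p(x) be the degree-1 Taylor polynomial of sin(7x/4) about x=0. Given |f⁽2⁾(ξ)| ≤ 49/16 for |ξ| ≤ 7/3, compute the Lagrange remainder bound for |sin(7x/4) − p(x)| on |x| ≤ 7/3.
2401/288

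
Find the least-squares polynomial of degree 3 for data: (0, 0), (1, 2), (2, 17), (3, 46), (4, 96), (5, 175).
-17/63 + (-67/378)x + (85/36)x² + (101/108)x³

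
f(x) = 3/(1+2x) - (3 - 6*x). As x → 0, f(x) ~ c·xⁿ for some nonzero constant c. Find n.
2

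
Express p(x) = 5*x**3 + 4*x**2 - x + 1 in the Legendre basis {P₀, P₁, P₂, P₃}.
(7/3)P₀ + (2)P₁ + (8/3)P₂ + (2)P₃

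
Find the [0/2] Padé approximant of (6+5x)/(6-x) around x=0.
1/(5*x**2/6 - x + 1)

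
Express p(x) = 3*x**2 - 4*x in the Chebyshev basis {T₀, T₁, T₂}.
(3/2)T₀ + (-4)T₁ + (3/2)T₂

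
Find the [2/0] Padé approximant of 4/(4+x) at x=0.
x**2/16 - x/4 + 1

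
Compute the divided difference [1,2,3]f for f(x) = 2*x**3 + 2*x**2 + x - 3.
14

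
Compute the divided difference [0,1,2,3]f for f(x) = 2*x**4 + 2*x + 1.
12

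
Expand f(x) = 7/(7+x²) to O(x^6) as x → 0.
1 - x**2/7 + x**4/49 + O(x**6)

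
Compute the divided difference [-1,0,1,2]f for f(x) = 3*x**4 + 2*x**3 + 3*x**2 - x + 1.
8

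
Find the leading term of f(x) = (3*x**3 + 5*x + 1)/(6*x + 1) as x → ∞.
x**2/2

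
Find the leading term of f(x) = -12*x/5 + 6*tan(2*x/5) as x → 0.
16*x**3/125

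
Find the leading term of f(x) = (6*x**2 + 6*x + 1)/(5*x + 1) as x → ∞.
6*x/5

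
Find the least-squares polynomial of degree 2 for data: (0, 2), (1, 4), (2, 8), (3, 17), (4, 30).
79/35 + (-57/70)x + (27/14)x²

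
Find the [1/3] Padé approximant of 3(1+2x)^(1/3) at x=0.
(5*x + 3)/(8*x**3/81 - 2*x**2/9 + x + 1)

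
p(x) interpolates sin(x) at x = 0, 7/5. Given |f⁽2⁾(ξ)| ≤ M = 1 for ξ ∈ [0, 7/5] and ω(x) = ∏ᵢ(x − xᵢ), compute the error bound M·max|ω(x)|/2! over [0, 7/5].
49/200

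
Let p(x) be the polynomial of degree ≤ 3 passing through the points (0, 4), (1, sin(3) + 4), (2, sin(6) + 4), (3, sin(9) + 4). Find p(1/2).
sin(9)/16 - 5*sin(6)/16 + 15*sin(3)/16 + 4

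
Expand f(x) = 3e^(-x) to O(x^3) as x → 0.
3 - 3*x + 3*x**2/2 + O(x**3)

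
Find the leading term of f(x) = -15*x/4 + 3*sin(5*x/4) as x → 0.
-125*x**3/128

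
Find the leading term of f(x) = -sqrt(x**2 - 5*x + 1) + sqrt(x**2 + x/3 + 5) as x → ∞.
8/3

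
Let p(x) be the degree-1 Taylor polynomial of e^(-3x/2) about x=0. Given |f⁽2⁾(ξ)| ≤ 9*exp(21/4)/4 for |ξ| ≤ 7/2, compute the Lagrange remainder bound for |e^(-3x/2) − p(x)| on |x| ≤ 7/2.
441*exp(21/4)/32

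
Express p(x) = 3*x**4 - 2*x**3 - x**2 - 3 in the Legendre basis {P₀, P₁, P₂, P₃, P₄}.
(-41/15)P₀ + (-6/5)P₁ + (22/21)P₂ + (-4/5)P₃ + (24/35)P₄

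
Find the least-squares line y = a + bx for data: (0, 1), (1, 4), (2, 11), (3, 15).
a = 2/5, b = 49/10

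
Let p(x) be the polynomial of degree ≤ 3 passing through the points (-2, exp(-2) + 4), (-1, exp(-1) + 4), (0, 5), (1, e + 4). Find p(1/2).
(-5*e + 1 + (5*e + 79)*exp(2))*exp(-2)/16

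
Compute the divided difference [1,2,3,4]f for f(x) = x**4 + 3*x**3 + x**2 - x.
13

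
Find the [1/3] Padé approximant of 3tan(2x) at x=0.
6*x/(1 - 4*x**2/3)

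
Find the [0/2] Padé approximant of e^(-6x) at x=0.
1/(18*x**2 + 6*x + 1)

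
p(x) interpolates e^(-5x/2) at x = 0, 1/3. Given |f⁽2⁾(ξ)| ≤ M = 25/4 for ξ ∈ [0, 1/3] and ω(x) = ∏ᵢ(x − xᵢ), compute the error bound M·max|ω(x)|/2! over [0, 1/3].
25/288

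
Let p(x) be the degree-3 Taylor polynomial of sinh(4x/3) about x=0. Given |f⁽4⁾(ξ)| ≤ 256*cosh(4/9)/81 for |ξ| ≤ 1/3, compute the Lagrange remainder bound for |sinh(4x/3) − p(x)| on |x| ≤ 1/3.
32*cosh(4/9)/19683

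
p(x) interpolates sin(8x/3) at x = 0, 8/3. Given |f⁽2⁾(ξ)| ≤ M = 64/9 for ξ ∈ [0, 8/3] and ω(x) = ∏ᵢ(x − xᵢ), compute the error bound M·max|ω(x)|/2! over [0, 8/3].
512/81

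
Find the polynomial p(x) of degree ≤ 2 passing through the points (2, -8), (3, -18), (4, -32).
-2*x**2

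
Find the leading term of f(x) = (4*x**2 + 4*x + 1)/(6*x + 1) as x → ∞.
2*x/3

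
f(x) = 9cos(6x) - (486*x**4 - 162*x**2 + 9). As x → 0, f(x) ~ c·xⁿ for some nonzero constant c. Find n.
6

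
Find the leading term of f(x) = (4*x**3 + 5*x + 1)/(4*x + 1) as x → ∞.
x**2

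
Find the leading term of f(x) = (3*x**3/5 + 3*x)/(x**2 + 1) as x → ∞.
3*x/5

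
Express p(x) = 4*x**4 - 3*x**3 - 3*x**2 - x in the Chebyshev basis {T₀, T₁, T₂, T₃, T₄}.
(-13/4)T₁ + (1/2)T₂ + (-3/4)T₃ + (1/2)T₄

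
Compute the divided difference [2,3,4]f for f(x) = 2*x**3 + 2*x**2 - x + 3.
20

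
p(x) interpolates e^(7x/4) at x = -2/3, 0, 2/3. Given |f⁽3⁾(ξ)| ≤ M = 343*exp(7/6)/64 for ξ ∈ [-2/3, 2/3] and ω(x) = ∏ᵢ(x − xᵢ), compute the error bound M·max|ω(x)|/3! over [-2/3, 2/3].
343*sqrt(3)*exp(7/6)/5832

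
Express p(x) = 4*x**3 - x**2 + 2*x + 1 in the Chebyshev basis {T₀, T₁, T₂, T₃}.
(1/2)T₀ + (5)T₁ + (-1/2)T₂ + T₃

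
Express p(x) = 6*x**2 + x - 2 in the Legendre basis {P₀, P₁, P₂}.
P₁ + (4)P₂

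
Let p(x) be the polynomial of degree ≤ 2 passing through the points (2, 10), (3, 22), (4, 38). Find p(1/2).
-1/2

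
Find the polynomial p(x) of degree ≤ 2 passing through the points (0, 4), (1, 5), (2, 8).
x**2 + 4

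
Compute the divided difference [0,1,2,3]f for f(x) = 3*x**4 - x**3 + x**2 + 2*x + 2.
17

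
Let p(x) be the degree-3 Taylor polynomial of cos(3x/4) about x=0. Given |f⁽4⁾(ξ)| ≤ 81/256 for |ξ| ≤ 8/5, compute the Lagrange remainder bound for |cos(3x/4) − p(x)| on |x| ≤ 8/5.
54/625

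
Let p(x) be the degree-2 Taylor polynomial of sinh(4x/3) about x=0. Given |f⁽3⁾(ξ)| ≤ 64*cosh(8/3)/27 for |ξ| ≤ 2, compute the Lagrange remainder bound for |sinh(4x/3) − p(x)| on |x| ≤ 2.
256*cosh(8/3)/81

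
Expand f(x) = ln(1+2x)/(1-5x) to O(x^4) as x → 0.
2*x + 8*x**2 + 128*x**3/3 + O(x**4)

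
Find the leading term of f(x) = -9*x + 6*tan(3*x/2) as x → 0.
27*x**3/4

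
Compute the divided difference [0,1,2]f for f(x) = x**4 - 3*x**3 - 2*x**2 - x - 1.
-4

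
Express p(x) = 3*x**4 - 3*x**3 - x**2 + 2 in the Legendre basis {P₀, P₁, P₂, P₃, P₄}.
(34/15)P₀ + (-9/5)P₁ + (22/21)P₂ + (-6/5)P₃ + (24/35)P₄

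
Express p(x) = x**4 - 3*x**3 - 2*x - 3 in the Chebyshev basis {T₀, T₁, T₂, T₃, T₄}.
(-21/8)T₀ + (-17/4)T₁ + (1/2)T₂ + (-3/4)T₃ + (1/8)T₄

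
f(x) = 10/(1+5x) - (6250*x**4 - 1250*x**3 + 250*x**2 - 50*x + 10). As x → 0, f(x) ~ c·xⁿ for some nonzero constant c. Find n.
5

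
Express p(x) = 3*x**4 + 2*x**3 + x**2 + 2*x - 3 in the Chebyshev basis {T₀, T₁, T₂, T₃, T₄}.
(-11/8)T₀ + (7/2)T₁ + (2)T₂ + (1/2)T₃ + (3/8)T₄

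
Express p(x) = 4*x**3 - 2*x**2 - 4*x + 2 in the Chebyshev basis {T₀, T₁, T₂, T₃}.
T₀ - T₁ - T₂ + T₃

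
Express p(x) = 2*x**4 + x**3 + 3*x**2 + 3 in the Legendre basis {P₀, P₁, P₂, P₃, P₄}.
(22/5)P₀ + (3/5)P₁ + (22/7)P₂ + (2/5)P₃ + (16/35)P₄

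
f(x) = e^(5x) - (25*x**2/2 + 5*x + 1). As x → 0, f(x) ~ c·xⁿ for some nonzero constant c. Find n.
3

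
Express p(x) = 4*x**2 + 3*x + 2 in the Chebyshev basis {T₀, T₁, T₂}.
(4)T₀ + (3)T₁ + (2)T₂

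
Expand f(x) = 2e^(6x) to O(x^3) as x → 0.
2 + 12*x + 36*x**2 + O(x**3)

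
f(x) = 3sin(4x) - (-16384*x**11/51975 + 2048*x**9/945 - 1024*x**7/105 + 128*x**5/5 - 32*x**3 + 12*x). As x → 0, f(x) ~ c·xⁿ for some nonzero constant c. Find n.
13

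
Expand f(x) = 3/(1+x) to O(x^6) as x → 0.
3 - 3*x + 3*x**2 - 3*x**3 + 3*x**4 - 3*x**5 + O(x**6)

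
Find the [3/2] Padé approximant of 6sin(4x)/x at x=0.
(24 - 224*x**2/5)/(4*x**2/5 + 1)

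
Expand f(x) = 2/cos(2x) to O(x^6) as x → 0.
2 + 4*x**2 + 20*x**4/3 + O(x**6)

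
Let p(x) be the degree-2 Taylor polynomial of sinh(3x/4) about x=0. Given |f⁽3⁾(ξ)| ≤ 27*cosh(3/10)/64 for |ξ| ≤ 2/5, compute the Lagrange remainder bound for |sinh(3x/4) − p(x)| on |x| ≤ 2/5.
9*cosh(3/10)/2000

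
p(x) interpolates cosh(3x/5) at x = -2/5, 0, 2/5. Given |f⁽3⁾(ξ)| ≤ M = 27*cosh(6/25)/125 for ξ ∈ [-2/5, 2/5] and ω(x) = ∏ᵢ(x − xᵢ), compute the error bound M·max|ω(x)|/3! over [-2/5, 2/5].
8*sqrt(3)*cosh(6/25)/15625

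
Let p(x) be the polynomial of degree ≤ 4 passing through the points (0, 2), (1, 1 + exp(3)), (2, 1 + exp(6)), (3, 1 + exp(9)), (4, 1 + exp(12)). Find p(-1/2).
-45*exp(9)/32 - 105*exp(3)/32 + 443/128 + 189*exp(6)/64 + 35*exp(12)/128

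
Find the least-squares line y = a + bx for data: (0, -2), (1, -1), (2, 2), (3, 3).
a = -11/5, b = 9/5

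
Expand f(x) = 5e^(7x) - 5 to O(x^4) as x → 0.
35*x + 245*x**2/2 + 1715*x**3/6 + O(x**4)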